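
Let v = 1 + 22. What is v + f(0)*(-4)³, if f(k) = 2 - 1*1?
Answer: -41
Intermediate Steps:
v = 23
f(k) = 1 (f(k) = 2 - 1 = 1)
v + f(0)*(-4)³ = 23 + 1*(-4)³ = 23 + 1*(-64) = 23 - 64 = -41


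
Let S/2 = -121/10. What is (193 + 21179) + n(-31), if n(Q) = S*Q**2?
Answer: -9421/5 ≈ -1884.2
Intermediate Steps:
S = -121/5 (S = 2*(-121/10) = -121/5 ≈ -24.200)
n(Q) = -121*Q**2/5
(193 + 21179) + n(-31) = (193 + 21179) - 121/5*(-31)**2 = 21372 - 121/5*961 = 21372 - 116281/5 = -9421/5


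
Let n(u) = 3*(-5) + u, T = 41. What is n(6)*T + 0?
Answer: -369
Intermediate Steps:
n(u) = -15 + u
n(6)*T + 0 = (-15 + 6)*41 + 0 = -9*41 + 0 = -369 + 0 = -369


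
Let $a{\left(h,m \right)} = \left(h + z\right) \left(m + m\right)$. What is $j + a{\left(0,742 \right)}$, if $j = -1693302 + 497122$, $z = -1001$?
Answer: $-2681664$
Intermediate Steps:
$a{\left(h,m \right)} = 2 m \left(-1001 + h\right)$ ($a{\left(h,m \right)} = \left(h - 1001\right) \left(m + m\right) = \left(-1001 + h\right) 2 m = 2 m \left(-1001 + h\right)$)
$j = -1196180$
$j + a{\left(0,742 \right)} = -1196180 + 2 \cdot 742 \left(-1001 + 0\right) = -1196180 + 2 \cdot 742 \left(-1001\right) = -1196180 - 1485484 = -2681664$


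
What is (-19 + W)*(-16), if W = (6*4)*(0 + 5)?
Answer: -1616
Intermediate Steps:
W = 120 (W = 24*5 = 120)
(-19 + W)*(-16) = (-19 + 120)*(-16) = 101*(-16) = -1616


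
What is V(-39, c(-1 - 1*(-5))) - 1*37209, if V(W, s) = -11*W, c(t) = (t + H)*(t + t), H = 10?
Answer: -36780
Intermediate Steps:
c(t) = 2*t*(10 + t) (c(t) = (t + 10)*(t + t) = (10 + t)*(2*t) = 2*t*(10 + t))
V(-39, c(-1 - 1*(-5))) - 1*37209 = -11*(-39) - 1*37209 = 429 - 37209 = -36780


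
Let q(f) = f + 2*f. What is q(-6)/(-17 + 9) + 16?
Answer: 73/4 ≈ 18.250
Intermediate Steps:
q(f) = 3*f
q(-6)/(-17 + 9) + 16 = (3*(-6))/(-17 + 9) + 16 = -18/(-8) + 16 = -⅛*(-18) + 16 = 9/4 + 16 = 73/4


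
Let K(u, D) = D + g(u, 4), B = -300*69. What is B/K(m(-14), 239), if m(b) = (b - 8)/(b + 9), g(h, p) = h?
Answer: -103500/1217 ≈ -85.045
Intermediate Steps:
B = -20700
m(b) = (-8 + b)/(9 + b)
K(u, D) = D + u
B/K(m(-14), 239) = -20700/(239 + (-8 - 14)/(9 - 14)) = -20700/(239 - 22/(-5)) = -20700/(239 - 1/5*(-22)) = -20700/(239 + 22/5) = -20700/1217/5 = -20700*5/1217 = -103500/1217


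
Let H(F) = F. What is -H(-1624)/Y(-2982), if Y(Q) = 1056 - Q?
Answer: 812/2019 ≈ 0.40218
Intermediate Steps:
-H(-1624)/Y(-2982) = -(-1624)/(1056 - 1*(-2982)) = -(-1624)/(1056 + 2982) = -(-1624)/4038 = -1*(-812/2019) = 812/2019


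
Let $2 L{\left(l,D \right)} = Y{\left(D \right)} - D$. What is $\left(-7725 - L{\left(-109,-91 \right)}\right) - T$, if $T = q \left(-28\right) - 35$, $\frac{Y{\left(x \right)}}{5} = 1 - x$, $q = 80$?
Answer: $- \frac{11451}{2} \approx -5725.5$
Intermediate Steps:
$Y{\left(x \right)} = 5 - 5 x$ ($Y{\left(x \right)} = 5 \left(1 - x\right) = 5 - 5 x$)
$T = -2275$ ($T = 80 \left(-28\right) - 35 = -2240 - 35 = -2275$)
$L{\left(l,D \right)} = \frac{5}{2} - 3 D$ ($L{\left(l,D \right)} = \frac{\left(5 - 5 D\right) - D}{2} = \frac{5 - 6 D}{2} = \frac{5}{2} - 3 D$)
$\left(-7725 - L{\left(-109,-91 \right)}\right) - T = \left(-7725 - \left(\frac{5}{2} - -273\right)\right) - -2275 = \left(-7725 - \left(\frac{5}{2} + 273\right)\right) + 2275 = \left(-7725 - \frac{551}{2}\right) + 2275 = - \frac{16001}{2} + 2275 = - \frac{11451}{2}$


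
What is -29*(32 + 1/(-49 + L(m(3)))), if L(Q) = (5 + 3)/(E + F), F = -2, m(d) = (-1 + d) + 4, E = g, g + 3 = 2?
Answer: -143753/155 ≈ -927.44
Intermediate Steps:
g = -1 (g = -3 + 2 = -1)
E = -1
m(d) = 3 + d
L(Q) = -8/3 (L(Q) = (5 + 3)/(-1 - 2) = 8/(-3) = 8*(-⅓) = -8/3)
-29*(32 + 1/(-49 + L(m(3)))) = -29*(32 + 1/(-49 - 8/3)) = -29*(32 + 1/(-155/3)) = -29*(32 - 3/155) = -29*4957/155 = -143753/155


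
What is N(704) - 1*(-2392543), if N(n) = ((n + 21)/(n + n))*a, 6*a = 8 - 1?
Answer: 20212208339/8448 ≈ 2.3925e+6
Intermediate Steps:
a = 7/6 (a = (8 - 1)/6 = (⅙)*7 = 7/6 ≈ 1.1667)
N(n) = 7*(21 + n)/(12*n) (N(n) = ((n + 21)/(n + n))*(7/6) = ((21 + n)/((2*n)))*(7/6) = ((21 + n)*(1/(2*n)))*(7/6) = ((21 + n)/(2*n))*(7/6) = 7*(21 + n)/(12*n))
N(704) - 1*(-2392543) = (7/12)*(21 + 704)/704 - 1*(-2392543) = (7/12)*(1/704)*725 + 2392543 = 5075/8448 + 2392543 = 20212208339/8448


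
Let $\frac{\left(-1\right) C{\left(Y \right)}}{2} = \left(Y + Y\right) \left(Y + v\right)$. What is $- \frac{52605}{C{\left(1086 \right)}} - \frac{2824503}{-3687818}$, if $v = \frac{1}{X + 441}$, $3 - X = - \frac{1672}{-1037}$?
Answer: $\frac{129205335459515157}{166276374111709037} \approx 0.77705$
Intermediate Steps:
$X = \frac{1439}{1037}$ ($X = 3 - - \frac{1672}{-1037} = 3 - \left(-1672\right) \left(- \frac{1}{1037}\right) = 3 - \frac{1672}{1037} = \frac{1439}{1037} \approx 1.3877$)
$v = \frac{1037}{458756}$ ($v = \frac{1}{\frac{1439}{1037} + 441} = \frac{1}{\frac{458756}{1037}} = \frac{1037}{458756} \approx 0.0022605$)
$C{\left(Y \right)} = - 4 Y \left(\frac{1037}{458756} + Y\right)$ ($C{\left(Y \right)} = - 2 \left(Y + Y\right) \left(Y + \frac{1037}{458756}\right) = - 2 \cdot 2 Y \left(\frac{1037}{458756} + Y\right) = - 4 Y \left(\frac{1037}{458756} + Y\right)$)
$- \frac{52605}{C{\left(1086 \right)}} - \frac{2824503}{-3687818} = - \frac{52605}{\left(- \frac{1}{114689}\right) 1086 \left(1037 + 458756 \cdot 1086\right)} - \frac{2824503}{-3687818} = - \frac{52605}{\left(- \frac{1}{114689}\right) 1086 \left(1037 + 498209016\right)} - - \frac{2824503}{3687818} = - \frac{52605}{\left(- \frac{1}{114689}\right) 1086 \cdot 498210053} + \frac{2824503}{3687818} = - \frac{52605}{- \frac{541056117558}{114689}} + \frac{2824503}{3687818} = \left(-52605\right) \left(- \frac{114689}{541056117558}\right) + \frac{2824503}{3687818} = \frac{2011071615}{180352039186} + \frac{2824503}{3687818} = \frac{129205335459515157}{166276374111709037}$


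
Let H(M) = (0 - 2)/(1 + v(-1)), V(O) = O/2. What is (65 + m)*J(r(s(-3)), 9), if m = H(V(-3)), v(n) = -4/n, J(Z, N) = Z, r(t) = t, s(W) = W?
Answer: -969/5 ≈ -193.80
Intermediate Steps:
V(O) = O/2 (V(O) = O*(½) = O/2)
H(M) = -⅖ (H(M) = (0 - 2)/(1 - 4/(-1)) = -2/(1 - 4*(-1)) = -2/(1 + 4) = -2/5 = -2*⅕ = -⅖)
m = -⅖ ≈ -0.40000
(65 + m)*J(r(s(-3)), 9) = (65 - ⅖)*(-3) = (323/5)*(-3) = -969/5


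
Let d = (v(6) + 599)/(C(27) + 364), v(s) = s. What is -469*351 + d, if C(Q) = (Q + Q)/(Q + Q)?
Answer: -12017066/73 ≈ -1.6462e+5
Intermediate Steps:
C(Q) = 1 (C(Q) = (2*Q)/((2*Q)) = (2*Q)*(1/(2*Q)) = 1)
d = 121/73 (d = (6 + 599)/(1 + 364) = 605/365 = 605*(1/365) = 121/73 ≈ 1.6575)
-469*351 + d = -469*351 + 121/73 = -164619 + 121/73 = -12017066/73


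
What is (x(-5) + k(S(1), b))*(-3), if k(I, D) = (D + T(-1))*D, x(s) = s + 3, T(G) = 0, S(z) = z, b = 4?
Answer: -42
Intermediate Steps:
x(s) = 3 + s
k(I, D) = D² (k(I, D) = (D + 0)*D = D*D = D²)
(x(-5) + k(S(1), b))*(-3) = ((3 - 5) + 4²)*(-3) = (-2 + 16)*(-3) = 14*(-3) = -42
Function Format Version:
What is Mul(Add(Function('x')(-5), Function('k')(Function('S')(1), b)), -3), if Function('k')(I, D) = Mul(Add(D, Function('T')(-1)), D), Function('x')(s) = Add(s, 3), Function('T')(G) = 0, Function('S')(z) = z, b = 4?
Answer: -42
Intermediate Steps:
Function('x')(s) = Add(3, s)
Function('k')(I, D) = Pow(D, 2) (Function('k')(I, D) = Mul(Add(D, 0), D) = Mul(D, D) = Pow(D, 2))
Mul(Add(Function('x')(-5), Function('k')(Function('S')(1), b)), -3) = Mul(Add(Add(3, -5), Pow(4, 2)), -3) = Mul(Add(-2, 16), -3) = Mul(14, -3) = -42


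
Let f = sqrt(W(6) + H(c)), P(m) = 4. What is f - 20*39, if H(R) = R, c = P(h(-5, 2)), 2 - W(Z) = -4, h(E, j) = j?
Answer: -780 + sqrt(10) ≈ -776.84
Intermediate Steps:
W(Z) = 6 (W(Z) = 2 - 1*(-4) = 2 + 4 = 6)
c = 4
f = sqrt(10) (f = sqrt(6 + 4) = sqrt(10) ≈ 3.1623)
f - 20*39 = sqrt(10) - 20*39 = sqrt(10) - 780 = -780 + sqrt(10)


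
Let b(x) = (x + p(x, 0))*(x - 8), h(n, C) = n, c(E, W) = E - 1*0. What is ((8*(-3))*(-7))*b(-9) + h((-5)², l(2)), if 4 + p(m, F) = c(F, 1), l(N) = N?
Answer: 37153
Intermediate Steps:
c(E, W) = E (c(E, W) = E + 0 = E)
p(m, F) = -4 + F
b(x) = (-8 + x)*(-4 + x) (b(x) = (x + (-4 + 0))*(x - 8) = (x - 4)*(-8 + x) = (-4 + x)*(-8 + x) = (-8 + x)*(-4 + x))
((8*(-3))*(-7))*b(-9) + h((-5)², l(2)) = ((8*(-3))*(-7))*(32 + (-9)² - 12*(-9)) + (-5)² = (-24*(-7))*(32 + 81 + 108) + 25 = 168*221 + 25 = 37128 + 25 = 37153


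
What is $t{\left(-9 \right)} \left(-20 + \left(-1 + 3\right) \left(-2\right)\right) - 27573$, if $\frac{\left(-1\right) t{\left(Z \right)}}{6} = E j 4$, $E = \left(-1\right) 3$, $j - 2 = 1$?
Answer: $-32757$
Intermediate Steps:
$j = 3$ ($j = 2 + 1 = 3$)
$E = -3$
$t{\left(Z \right)} = 216$ ($t{\left(Z \right)} = - 6 \left(-3\right) 3 \cdot 4 = - 6 \left(\left(-9\right) 4\right) = \left(-6\right) \left(-36\right) = 216$)
$t{\left(-9 \right)} \left(-20 + \left(-1 + 3\right) \left(-2\right)\right) - 27573 = 216 \left(-20 + \left(-1 + 3\right) \left(-2\right)\right) - 27573 = 216 \left(-20 + 2 \left(-2\right)\right) - 27573 = 216 \left(-20 - 4\right) - 27573 = 216 \left(-24\right) - 27573 = -5184 - 27573 = -32757$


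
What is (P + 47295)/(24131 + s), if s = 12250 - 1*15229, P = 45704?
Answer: 92999/21152 ≈ 4.3967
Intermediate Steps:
s = -2979 (s = 12250 - 15229 = -2979)
(P + 47295)/(24131 + s) = (45704 + 47295)/(24131 - 2979) = 92999/21152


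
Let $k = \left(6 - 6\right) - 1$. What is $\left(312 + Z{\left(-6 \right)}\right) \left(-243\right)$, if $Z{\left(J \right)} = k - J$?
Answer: $-77031$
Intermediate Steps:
$k = -1$ ($k = 0 - 1 = -1$)
$Z{\left(J \right)} = -1 - J$
$\left(312 + Z{\left(-6 \right)}\right) \left(-243\right) = \left(312 - -5\right) \left(-243\right) = \left(312 + \left(-1 + 6\right)\right) \left(-243\right) = \left(312 + 5\right) \left(-243\right) = 317 \left(-243\right) = -77031$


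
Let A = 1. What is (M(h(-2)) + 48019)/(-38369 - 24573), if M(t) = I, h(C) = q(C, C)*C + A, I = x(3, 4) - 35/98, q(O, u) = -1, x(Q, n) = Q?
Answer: -672303/881188 ≈ -0.76295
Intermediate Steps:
I = 37/14 (I = 3 - 35/98 = 3 - 35*1/98 = 3 - 5/14 = 37/14 ≈ 2.6429)
h(C) = 1 - C (h(C) = -C + 1 = 1 - C)
M(t) = 37/14
(M(h(-2)) + 48019)/(-38369 - 24573) = (37/14 + 48019)/(-38369 - 24573) = (672303/14)/(-62942) = (672303/14)*(-1/62942) = -672303/881188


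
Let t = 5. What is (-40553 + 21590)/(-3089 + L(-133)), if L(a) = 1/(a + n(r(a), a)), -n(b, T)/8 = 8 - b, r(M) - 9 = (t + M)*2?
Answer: 654073/106546 ≈ 6.1389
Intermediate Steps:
r(M) = 19 + 2*M (r(M) = 9 + (5 + M)*2 = 9 + (10 + 2*M) = 19 + 2*M)
n(b, T) = -64 + 8*b (n(b, T) = -8*(8 - b) = -64 + 8*b)
L(a) = 1/(88 + 17*a) (L(a) = 1/(a + (-64 + 8*(19 + 2*a))) = 1/(a + (-64 + (152 + 16*a))) = 1/(a + (88 + 16*a)) = 1/(88 + 17*a))
(-40553 + 21590)/(-3089 + L(-133)) = (-40553 + 21590)/(-3089 + 1/(88 + 17*(-133))) = -18963/(-3089 + 1/(88 - 2261)) = -18963/(-3089 + 1/(-2173)) = -18963/(-3089 - 1/2173) = -18963/(-6712398/2173) = -18963*(-2173/6712398) = 654073/106546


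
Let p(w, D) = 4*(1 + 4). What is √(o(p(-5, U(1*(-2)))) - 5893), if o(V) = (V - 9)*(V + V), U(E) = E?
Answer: I*√5453 ≈ 73.844*I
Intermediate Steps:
p(w, D) = 20 (p(w, D) = 4*5 = 20)
o(V) = 2*V*(-9 + V) (o(V) = (-9 + V)*(2*V) = 2*V*(-9 + V))
√(o(p(-5, U(1*(-2)))) - 5893) = √(2*20*(-9 + 20) - 5893) = √(2*20*11 - 5893) = √(440 - 5893) = √(-5453) = I*√5453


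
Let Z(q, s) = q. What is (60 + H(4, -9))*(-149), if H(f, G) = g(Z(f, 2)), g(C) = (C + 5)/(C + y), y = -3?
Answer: -10281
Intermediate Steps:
g(C) = (5 + C)/(-3 + C) (g(C) = (C + 5)/(C - 3) = (5 + C)/(-3 + C))
H(f, G) = (5 + f)/(-3 + f)
(60 + H(4, -9))*(-149) = (60 + (5 + 4)/(-3 + 4))*(-149) = (60 + 9/1)*(-149) = (60 + 1*9)*(-149) = (60 + 9)*(-149) = 69*(-149) = -10281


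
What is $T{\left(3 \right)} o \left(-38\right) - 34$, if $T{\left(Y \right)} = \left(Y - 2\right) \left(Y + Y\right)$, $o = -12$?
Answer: $2702$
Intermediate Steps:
$T{\left(Y \right)} = 2 Y \left(-2 + Y\right)$ ($T{\left(Y \right)} = \left(-2 + Y\right) 2 Y = 2 Y \left(-2 + Y\right)$)
$T{\left(3 \right)} o \left(-38\right) - 34 = 2 \cdot 3 \left(-2 + 3\right) \left(-12\right) \left(-38\right) - 34 = 2 \cdot 3 \cdot 1 \left(-12\right) \left(-38\right) - 34 = 6 \left(-12\right) \left(-38\right) - 34 = \left(-72\right) \left(-38\right) - 34 = 2736 - 34 = 2702$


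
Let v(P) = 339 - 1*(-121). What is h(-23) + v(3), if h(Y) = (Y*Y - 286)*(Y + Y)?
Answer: -10718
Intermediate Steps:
v(P) = 460 (v(P) = 339 + 121 = 460)
h(Y) = 2*Y*(-286 + Y²) (h(Y) = (Y² - 286)*(2*Y) = (-286 + Y²)*(2*Y) = 2*Y*(-286 + Y²))
h(-23) + v(3) = 2*(-23)*(-286 + (-23)²) + 460 = 2*(-23)*(-286 + 529) + 460 = 2*(-23)*243 + 460 = -11178 + 460 = -10718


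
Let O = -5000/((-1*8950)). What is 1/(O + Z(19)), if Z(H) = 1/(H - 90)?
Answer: 12709/6921 ≈ 1.8363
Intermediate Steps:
Z(H) = 1/(-90 + H)
O = 100/179 (O = -5000/(-8950) = -5000*(-1/8950) = 100/179 ≈ 0.55866)
1/(O + Z(19)) = 1/(100/179 + 1/(-90 + 19)) = 1/(100/179 + 1/(-71)) = 1/(100/179 - 1/71) = 1/(6921/12709) = 12709/6921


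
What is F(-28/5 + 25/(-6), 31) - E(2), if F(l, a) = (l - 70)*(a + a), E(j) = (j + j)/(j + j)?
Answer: -74198/15 ≈ -4946.5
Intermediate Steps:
E(j) = 1 (E(j) = (2*j)/((2*j)) = (2*j)*(1/(2*j)) = 1)
F(l, a) = 2*a*(-70 + l) (F(l, a) = (-70 + l)*(2*a) = 2*a*(-70 + l))
F(-28/5 + 25/(-6), 31) - E(2) = 2*31*(-70 + (-28/5 + 25/(-6))) - 1*1 = 2*31*(-70 + (-28*1/5 + 25*(-1/6))) - 1 = 2*31*(-70 + (-28/5 - 25/6)) - 1 = 2*31*(-70 - 293/30) - 1 = 2*31*(-2393/30) - 1 = -74183/15 - 1 = -74198/15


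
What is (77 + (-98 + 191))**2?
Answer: 28900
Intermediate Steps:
(77 + (-98 + 191))**2 = (77 + 93)**2 = 170**2 = 28900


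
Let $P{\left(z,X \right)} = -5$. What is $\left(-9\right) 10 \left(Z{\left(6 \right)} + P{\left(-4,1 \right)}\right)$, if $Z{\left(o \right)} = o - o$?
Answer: $450$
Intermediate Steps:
$Z{\left(o \right)} = 0$
$\left(-9\right) 10 \left(Z{\left(6 \right)} + P{\left(-4,1 \right)}\right) = \left(-9\right) 10 \left(0 - 5\right) = \left(-90\right) \left(-5\right) = 450$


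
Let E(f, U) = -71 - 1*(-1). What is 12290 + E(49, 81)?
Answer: 12220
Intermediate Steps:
E(f, U) = -70 (E(f, U) = -71 + 1 = -70)
12290 + E(49, 81) = 12290 - 70 = 12220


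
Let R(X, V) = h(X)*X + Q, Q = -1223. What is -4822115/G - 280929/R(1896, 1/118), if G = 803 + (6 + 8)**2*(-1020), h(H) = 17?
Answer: 8508293122/561310823 ≈ 15.158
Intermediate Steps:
G = -199117 (G = 803 + 14**2*(-1020) = 803 + 196*(-1020) = 803 - 199920 = -199117)
R(X, V) = -1223 + 17*X (R(X, V) = 17*X - 1223 = -1223 + 17*X)
-4822115/G - 280929/R(1896, 1/118) = -4822115/(-199117) - 280929/(-1223 + 17*1896) = -4822115*(-1/199117) - 280929/(-1223 + 32232) = 4822115/199117 - 280929/31009 = 4822115/199117 - 280929*1/31009 = 4822115/199117 - 25539/2819 = 8508293122/561310823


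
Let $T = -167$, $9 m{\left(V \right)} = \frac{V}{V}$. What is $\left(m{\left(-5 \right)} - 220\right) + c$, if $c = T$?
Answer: $- \frac{3482}{9} \approx -386.89$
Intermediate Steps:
$m{\left(V \right)} = \frac{1}{9}$ ($m{\left(V \right)} = \frac{V \frac{1}{V}}{9} = \frac{1}{9} \cdot 1 = \frac{1}{9}$)
$c = -167$
$\left(m{\left(-5 \right)} - 220\right) + c = \left(\frac{1}{9} - 220\right) - 167 = - \frac{1979}{9} - 167 = - \frac{3482}{9}$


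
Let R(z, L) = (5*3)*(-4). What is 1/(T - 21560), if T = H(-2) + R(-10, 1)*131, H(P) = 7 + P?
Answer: -1/29415 ≈ -3.3996e-5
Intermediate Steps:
R(z, L) = -60 (R(z, L) = 15*(-4) = -60)
T = -7855 (T = (7 - 2) - 60*131 = 5 - 7860 = -7855)
1/(T - 21560) = 1/(-7855 - 21560) = 1/(-29415) = -1/29415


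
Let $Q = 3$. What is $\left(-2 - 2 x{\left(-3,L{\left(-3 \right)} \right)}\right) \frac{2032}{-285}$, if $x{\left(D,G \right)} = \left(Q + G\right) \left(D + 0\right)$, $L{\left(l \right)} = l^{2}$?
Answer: $- \frac{28448}{57} \approx -499.09$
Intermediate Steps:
$x{\left(D,G \right)} = D \left(3 + G\right)$ ($x{\left(D,G \right)} = \left(3 + G\right) \left(D + 0\right) = \left(3 + G\right) D = D \left(3 + G\right)$)
$\left(-2 - 2 x{\left(-3,L{\left(-3 \right)} \right)}\right) \frac{2032}{-285} = \left(-2 - 2 \left(- 3 \left(3 + \left(-3\right)^{2}\right)\right)\right) \frac{2032}{-285} = \left(-2 - 2 \left(- 3 \left(3 + 9\right)\right)\right) 2032 \left(- \frac{1}{285}\right) = \left(-2 - 2 \left(\left(-3\right) 12\right)\right) \left(- \frac{2032}{285}\right) = \left(-2 - -72\right) \left(- \frac{2032}{285}\right) = \left(-2 + 72\right) \left(- \frac{2032}{285}\right) = 70 \left(- \frac{2032}{285}\right) = - \frac{28448}{57}$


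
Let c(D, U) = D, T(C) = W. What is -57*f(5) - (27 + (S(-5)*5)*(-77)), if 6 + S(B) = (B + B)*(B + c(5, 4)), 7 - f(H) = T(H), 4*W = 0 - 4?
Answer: -2793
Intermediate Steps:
W = -1 (W = (0 - 4)/4 = (1/4)*(-4) = -1)
T(C) = -1
f(H) = 8 (f(H) = 7 - 1*(-1) = 7 + 1 = 8)
S(B) = -6 + 2*B*(5 + B) (S(B) = -6 + (B + B)*(B + 5) = -6 + (2*B)*(5 + B) = -6 + 2*B*(5 + B))
-57*f(5) - (27 + (S(-5)*5)*(-77)) = -57*8 - (27 + ((-6 + 2*(-5)**2 + 10*(-5))*5)*(-77)) = -456 - (27 + ((-6 + 2*25 - 50)*5)*(-77)) = -456 - (27 + ((-6 + 50 - 50)*5)*(-77)) = -456 - (27 - 6*5*(-77)) = -456 - (27 - 30*(-77)) = -456 - (27 + 2310) = -456 - 1*2337 = -456 - 2337 = -2793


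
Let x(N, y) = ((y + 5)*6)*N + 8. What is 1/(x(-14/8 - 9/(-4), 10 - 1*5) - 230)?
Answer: -1/192 ≈ -0.0052083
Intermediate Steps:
x(N, y) = 8 + N*(30 + 6*y) (x(N, y) = ((5 + y)*6)*N + 8 = (30 + 6*y)*N + 8 = N*(30 + 6*y) + 8 = 8 + N*(30 + 6*y))
1/(x(-14/8 - 9/(-4), 10 - 1*5) - 230) = 1/((8 + 30*(-14/8 - 9/(-4)) + 6*(-14/8 - 9/(-4))*(10 - 1*5)) - 230) = 1/((8 + 30*(-14*⅛ - 9*(-¼)) + 6*(-14*⅛ - 9*(-¼))*(10 - 5)) - 230) = 1/((8 + 30*(-7/4 + 9/4) + 6*(-7/4 + 9/4)*5) - 230) = 1/((8 + 30*(½) + 6*(½)*5) - 230) = 1/((8 + 15 + 15) - 230) = 1/(38 - 230) = 1/(-192) = -1/192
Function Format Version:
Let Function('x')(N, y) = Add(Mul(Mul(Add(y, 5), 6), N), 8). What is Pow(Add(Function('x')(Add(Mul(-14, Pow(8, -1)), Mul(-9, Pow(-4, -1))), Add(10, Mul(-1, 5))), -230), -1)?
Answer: Rational(-1, 192) ≈ -0.0052083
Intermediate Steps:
Function('x')(N, y) = Add(8, Mul(N, Add(30, Mul(6, y)))) (Function('x')(N, y) = Add(Mul(Mul(Add(5, y), 6), N), 8) = Add(Mul(Add(30, Mul(6, y)), N), 8) = Add(Mul(N, Add(30, Mul(6, y))), 8) = Add(8, Mul(N, Add(30, Mul(6, y)))))
Pow(Add(Function('x')(Add(Mul(-14, Pow(8, -1)), Mul(-9, Pow(-4, -1))), Add(10, Mul(-1, 5))), -230), -1) = Pow(Add(Add(8, Mul(30, Add(Mul(-14, Pow(8, -1)), Mul(-9, Pow(-4, -1)))), Mul(6, Add(Mul(-14, Pow(8, -1)), Mul(-9, Pow(-4, -1))), Add(10, Mul(-1, 5)))), -230), -1) = Pow(Add(Add(8, Mul(30, Add(Mul(-14, Rational(1, 8)), Mul(-9, Rational(-1, 4)))), Mul(6, Add(Mul(-14, Rational(1, 8)), Mul(-9, Rational(-1, 4))), Add(10, -5))), -230), -1) = Pow(Add(Add(8, Mul(30, Add(Rational(-7, 4), Rational(9, 4))), Mul(6, Add(Rational(-7, 4), Rational(9, 4)), 5)), -230), -1) = Pow(Add(Add(8, Mul(30, Rational(1, 2)), Mul(6, Rational(1, 2), 5)), -230), -1) = Pow(Add(Add(8, 15, 15), -230), -1) = Pow(Add(38, -230), -1) = Pow(-192, -1) = Rational(-1, 192)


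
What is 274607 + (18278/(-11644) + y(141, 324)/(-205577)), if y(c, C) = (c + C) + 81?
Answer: 328666804270443/1196869294 ≈ 2.7461e+5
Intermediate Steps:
y(c, C) = 81 + C + c (y(c, C) = (C + c) + 81 = 81 + C + c)
274607 + (18278/(-11644) + y(141, 324)/(-205577)) = 274607 + (18278/(-11644) + (81 + 324 + 141)/(-205577)) = 274607 + (18278*(-1/11644) + 546*(-1/205577)) = 274607 + (-9139/5822 - 546/205577) = 274607 - 1881947015/1196869294 = 328666804270443/1196869294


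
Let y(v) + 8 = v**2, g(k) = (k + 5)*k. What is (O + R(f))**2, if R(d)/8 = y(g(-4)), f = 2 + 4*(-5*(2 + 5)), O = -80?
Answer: 256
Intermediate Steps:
g(k) = k*(5 + k) (g(k) = (5 + k)*k = k*(5 + k))
y(v) = -8 + v**2
f = -138 (f = 2 + 4*(-5*7) = 2 + 4*(-35) = 2 - 140 = -138)
R(d) = 64 (R(d) = 8*(-8 + (-4*(5 - 4))**2) = 8*(-8 + (-4*1)**2) = 8*(-8 + (-4)**2) = 8*(-8 + 16) = 8*8 = 64)
(O + R(f))**2 = (-80 + 64)**2 = (-16)**2 = 256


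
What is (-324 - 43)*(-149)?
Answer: 54683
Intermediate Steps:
(-324 - 43)*(-149) = -367*(-149) = 54683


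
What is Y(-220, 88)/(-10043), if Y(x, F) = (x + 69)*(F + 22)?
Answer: 1510/913 ≈ 1.6539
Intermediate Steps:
Y(x, F) = (22 + F)*(69 + x) (Y(x, F) = (69 + x)*(22 + F) = (22 + F)*(69 + x))
Y(-220, 88)/(-10043) = (1518 + 22*(-220) + 69*88 + 88*(-220))/(-10043) = (1518 - 4840 + 6072 - 19360)*(-1/10043) = -16610*(-1/10043) = 1510/913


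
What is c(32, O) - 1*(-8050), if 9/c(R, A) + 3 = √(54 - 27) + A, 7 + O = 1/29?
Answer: 489477271/60814 - 22707*√3/60814 ≈ 8048.1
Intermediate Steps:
O = -202/29 (O = -7 + 1/29 = -202/29 ≈ -6.9655)
c(R, A) = 9/(-3 + A + 3*√3) (c(R, A) = 9/(-3 + (√(54 - 27) + A)) = 9/(-3 + (√27 + A)) = 9/(-3 + (3*√3 + A)) = 9/(-3 + (A + 3*√3)) = 9/(-3 + A + 3*√3))
c(32, O) - 1*(-8050) = 9/(-3 - 202/29 + 3*√3) - 1*(-8050) = 9/(-289/29 + 3*√3) + 8050 = 8050 + 9/(-289/29 + 3*√3)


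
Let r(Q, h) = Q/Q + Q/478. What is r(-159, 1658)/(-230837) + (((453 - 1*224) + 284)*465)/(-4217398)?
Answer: -6580605291208/116337014504057 ≈ -0.056565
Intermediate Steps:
r(Q, h) = 1 + Q/478 (r(Q, h) = 1 + Q*(1/478) = 1 + Q/478)
r(-159, 1658)/(-230837) + (((453 - 1*224) + 284)*465)/(-4217398) = (1 + (1/478)*(-159))/(-230837) + (((453 - 1*224) + 284)*465)/(-4217398) = (1 - 159/478)*(-1/230837) + (((453 - 224) + 284)*465)*(-1/4217398) = (319/478)*(-1/230837) + ((229 + 284)*465)*(-1/4217398) = -319/110340086 + (513*465)*(-1/4217398) = -319/110340086 + 238545*(-1/4217398) = -319/110340086 - 238545/4217398 = -6580605291208/116337014504057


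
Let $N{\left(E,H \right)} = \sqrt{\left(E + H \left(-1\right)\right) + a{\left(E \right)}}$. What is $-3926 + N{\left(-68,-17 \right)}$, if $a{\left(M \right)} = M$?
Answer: $-3926 + i \sqrt{119} \approx -3926.0 + 10.909 i$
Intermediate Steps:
$N{\left(E,H \right)} = \sqrt{- H + 2 E}$ ($N{\left(E,H \right)} = \sqrt{\left(E + H \left(-1\right)\right) + E} = \sqrt{\left(E - H\right) + E} = \sqrt{- H + 2 E}$)
$-3926 + N{\left(-68,-17 \right)} = -3926 + \sqrt{\left(-1\right) \left(-17\right) + 2 \left(-68\right)} = -3926 + \sqrt{17 - 136} = -3926 + \sqrt{-119} = -3926 + i \sqrt{119}$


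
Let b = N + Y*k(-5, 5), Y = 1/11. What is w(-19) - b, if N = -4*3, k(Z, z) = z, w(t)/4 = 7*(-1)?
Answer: -181/11 ≈ -16.455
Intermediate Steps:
w(t) = -28 (w(t) = 4*(7*(-1)) = 4*(-7) = -28)
N = -12
Y = 1/11 ≈ 0.090909
b = -127/11 (b = -12 + (1/11)*5 = -12 + 5/11 = -127/11 ≈ -11.545)
w(-19) - b = -28 - 1*(-127/11) = -28 + 127/11 = -181/11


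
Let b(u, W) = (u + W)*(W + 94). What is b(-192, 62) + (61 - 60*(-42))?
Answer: -17699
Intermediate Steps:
b(u, W) = (94 + W)*(W + u) (b(u, W) = (W + u)*(94 + W) = (94 + W)*(W + u))
b(-192, 62) + (61 - 60*(-42)) = (62² + 94*62 + 94*(-192) + 62*(-192)) + (61 - 60*(-42)) = (3844 + 5828 - 18048 - 11904) + (61 + 2520) = -20280 + 2581 = -17699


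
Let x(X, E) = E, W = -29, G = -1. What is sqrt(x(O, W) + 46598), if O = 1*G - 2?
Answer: 19*sqrt(129) ≈ 215.80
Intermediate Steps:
O = -3 (O = 1*(-1) - 2 = -1 - 2 = -3)
sqrt(x(O, W) + 46598) = sqrt(-29 + 46598) = sqrt(46569) = 19*sqrt(129)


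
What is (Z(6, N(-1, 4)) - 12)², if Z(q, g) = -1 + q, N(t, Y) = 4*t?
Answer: 49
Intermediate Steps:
(Z(6, N(-1, 4)) - 12)² = ((-1 + 6) - 12)² = (5 - 12)² = (-7)² = 49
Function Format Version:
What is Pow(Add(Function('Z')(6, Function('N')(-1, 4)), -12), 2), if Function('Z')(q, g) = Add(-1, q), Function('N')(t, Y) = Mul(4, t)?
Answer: 49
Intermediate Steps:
Pow(Add(Function('Z')(6, Function('N')(-1, 4)), -12), 2) = Pow(Add(Add(-1, 6), -12), 2) = Pow(Add(5, -12), 2) = Pow(-7, 2) = 49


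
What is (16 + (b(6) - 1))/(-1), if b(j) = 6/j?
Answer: -16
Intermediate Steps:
(16 + (b(6) - 1))/(-1) = (16 + (6/6 - 1))/(-1) = -(16 + (6*(1/6) - 1)) = -(16 + (1 - 1)) = -(16 + 0) = -1*16 = -16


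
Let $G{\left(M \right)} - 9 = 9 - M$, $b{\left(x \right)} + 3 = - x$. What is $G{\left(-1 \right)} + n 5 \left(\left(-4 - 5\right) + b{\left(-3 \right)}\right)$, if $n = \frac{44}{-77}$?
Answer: $\frac{313}{7} \approx 44.714$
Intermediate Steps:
$b{\left(x \right)} = -3 - x$
$n = - \frac{4}{7}$ ($n = 44 \left(- \frac{1}{77}\right) = - \frac{4}{7} \approx -0.57143$)
$G{\left(M \right)} = 18 - M$ ($G{\left(M \right)} = 9 - \left(-9 + M\right) = 18 - M$)
$G{\left(-1 \right)} + n 5 \left(\left(-4 - 5\right) + b{\left(-3 \right)}\right) = \left(18 - -1\right) - \frac{4 \cdot 5 \left(\left(-4 - 5\right) - 0\right)}{7} = \left(18 + 1\right) - \frac{4 \cdot 5 \left(\left(-4 - 5\right) + \left(-3 + 3\right)\right)}{7} = 19 - \frac{4 \cdot 5 \left(-9 + 0\right)}{7} = 19 - \frac{4 \cdot 5 \left(-9\right)}{7} = 19 - - \frac{180}{7} = 19 + \frac{180}{7} = \frac{313}{7}$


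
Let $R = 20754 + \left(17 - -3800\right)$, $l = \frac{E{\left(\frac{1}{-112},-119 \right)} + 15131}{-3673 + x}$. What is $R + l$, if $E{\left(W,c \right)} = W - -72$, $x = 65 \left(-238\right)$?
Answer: $\frac{52678914401}{2144016} \approx 24570.0$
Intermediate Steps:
$x = -15470$
$E{\left(W,c \right)} = 72 + W$ ($E{\left(W,c \right)} = W + 72 = 72 + W$)
$l = - \frac{1702735}{2144016}$ ($l = \frac{\left(72 + \frac{1}{-112}\right) + 15131}{-3673 - 15470} = \frac{\left(72 - \frac{1}{112}\right) + 15131}{-19143} = \left(\frac{8063}{112} + 15131\right) \left(- \frac{1}{19143}\right) = \frac{1702735}{112} \left(- \frac{1}{19143}\right) = - \frac{1702735}{2144016} \approx -0.79418$)
$R = 24571$ ($R = 20754 + \left(17 + 3800\right) = 20754 + 3817 = 24571$)
$R + l = 24571 - \frac{1702735}{2144016} = \frac{52678914401}{2144016}$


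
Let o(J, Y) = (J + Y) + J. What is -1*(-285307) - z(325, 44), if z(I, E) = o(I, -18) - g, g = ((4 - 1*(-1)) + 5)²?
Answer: 284775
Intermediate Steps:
g = 100 (g = ((4 + 1) + 5)² = (5 + 5)² = 10² = 100)
o(J, Y) = Y + 2*J
z(I, E) = -118 + 2*I (z(I, E) = (-18 + 2*I) - 1*100 = (-18 + 2*I) - 100 = -118 + 2*I)
-1*(-285307) - z(325, 44) = -1*(-285307) - (-118 + 2*325) = 285307 - (-118 + 650) = 285307 - 1*532 = 285307 - 532 = 284775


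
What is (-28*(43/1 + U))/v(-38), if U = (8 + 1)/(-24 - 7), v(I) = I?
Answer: 18536/589 ≈ 31.470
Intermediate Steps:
U = -9/31 (U = 9/(-31) = 9*(-1/31) = -9/31 ≈ -0.29032)
(-28*(43/1 + U))/v(-38) = -28*(43/1 - 9/31)/(-38) = -28*(43*1 - 9/31)*(-1/38) = -28*(43 - 9/31)*(-1/38) = -28*1324/31*(-1/38) = -37072/31*(-1/38) = 18536/589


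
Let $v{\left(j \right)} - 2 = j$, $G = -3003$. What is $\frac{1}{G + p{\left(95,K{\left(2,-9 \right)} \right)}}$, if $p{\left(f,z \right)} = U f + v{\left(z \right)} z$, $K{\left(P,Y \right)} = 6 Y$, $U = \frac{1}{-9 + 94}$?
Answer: $- \frac{17}{3296} \approx -0.0051578$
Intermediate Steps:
$U = \frac{1}{85} \approx 0.011765$
$v{\left(j \right)} = 2 + j$
$p{\left(f,z \right)} = \frac{f}{85} + z \left(2 + z\right)$ ($p{\left(f,z \right)} = \frac{f}{85} + \left(2 + z\right) z = \frac{f}{85} + z \left(2 + z\right)$)
$\frac{1}{G + p{\left(95,K{\left(2,-9 \right)} \right)}} = \frac{1}{-3003 + \left(\frac{1}{85} \cdot 95 + 6 \left(-9\right) \left(2 + 6 \left(-9\right)\right)\right)} = \frac{1}{-3003 - \left(- \frac{19}{17} + 54 \left(2 - 54\right)\right)} = \frac{1}{-3003 + \left(\frac{19}{17} - -2808\right)} = \frac{1}{-3003 + \left(\frac{19}{17} + 2808\right)} = \frac{1}{-3003 + \frac{47755}{17}} = \frac{1}{- \frac{3296}{17}} = - \frac{17}{3296}$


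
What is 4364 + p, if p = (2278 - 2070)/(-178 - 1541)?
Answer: 7501508/1719 ≈ 4363.9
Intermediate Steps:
p = -208/1719 (p = 208/(-1719) = 208*(-1/1719) = -208/1719 ≈ -0.12100)
4364 + p = 4364 - 208/1719 = 7501508/1719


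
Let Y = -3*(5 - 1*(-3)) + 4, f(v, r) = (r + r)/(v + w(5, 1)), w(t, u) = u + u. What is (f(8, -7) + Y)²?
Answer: 11449/25 ≈ 457.96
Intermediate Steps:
w(t, u) = 2*u
f(v, r) = 2*r/(2 + v) (f(v, r) = (r + r)/(v + 2*1) = (2*r)/(v + 2) = (2*r)/(2 + v) = 2*r/(2 + v))
Y = -20 (Y = -3*(5 + 3) + 4 = -3*8 + 4 = -24 + 4 = -20)
(f(8, -7) + Y)² = (2*(-7)/(2 + 8) - 20)² = (2*(-7)/10 - 20)² = (2*(-7)*(⅒) - 20)² = (-7/5 - 20)² = (-107/5)² = 11449/25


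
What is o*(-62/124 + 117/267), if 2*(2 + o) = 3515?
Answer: -38621/356 ≈ -108.49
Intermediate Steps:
o = 3511/2 (o = -2 + (½)*3515 = -2 + 3515/2 = 3511/2 ≈ 1755.5)
o*(-62/124 + 117/267) = 3511*(-62/124 + 117/267)/2 = 3511*(-62*1/124 + 117*(1/267))/2 = 3511*(-½ + 39/89)/2 = (3511/2)*(-11/178) = -38621/356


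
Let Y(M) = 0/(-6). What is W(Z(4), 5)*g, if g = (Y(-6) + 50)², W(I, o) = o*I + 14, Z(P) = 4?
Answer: 85000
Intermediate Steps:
Y(M) = 0 (Y(M) = 0*(-⅙) = 0)
W(I, o) = 14 + I*o (W(I, o) = I*o + 14 = 14 + I*o)
g = 2500 (g = (0 + 50)² = 50² = 2500)
W(Z(4), 5)*g = (14 + 4*5)*2500 = (14 + 20)*2500 = 34*2500 = 85000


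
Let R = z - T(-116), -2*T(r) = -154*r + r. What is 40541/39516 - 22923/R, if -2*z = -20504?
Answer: -65219051/377891508 ≈ -0.17259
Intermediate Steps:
z = 10252 (z = -1/2*(-20504) = 10252)
T(r) = 153*r/2 (T(r) = -(-154*r + r)/2 = -(-153)*r/2 = 153*r/2)
R = 19126 (R = 10252 - 153*(-116)/2 = 10252 - 1*(-8874) = 10252 + 8874 = 19126)
40541/39516 - 22923/R = 40541/39516 - 22923/19126 = -65219051/377891508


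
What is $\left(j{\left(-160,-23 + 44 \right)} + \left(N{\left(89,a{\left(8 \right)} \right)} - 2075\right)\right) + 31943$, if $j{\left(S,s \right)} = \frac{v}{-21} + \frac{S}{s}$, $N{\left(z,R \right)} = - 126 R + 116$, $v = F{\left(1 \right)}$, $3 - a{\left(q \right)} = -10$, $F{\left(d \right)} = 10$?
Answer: $\frac{595096}{21} \approx 28338.0$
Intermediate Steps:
$a{\left(q \right)} = 13$ ($a{\left(q \right)} = 3 - -10 = 3 + 10 = 13$)
$v = 10$
$N{\left(z,R \right)} = 116 - 126 R$
$j{\left(S,s \right)} = - \frac{10}{21} + \frac{S}{s}$ ($j{\left(S,s \right)} = \frac{10}{-21} + \frac{S}{s} = 10 \left(- \frac{1}{21}\right) + \frac{S}{s} = - \frac{10}{21} + \frac{S}{s}$)
$\left(j{\left(-160,-23 + 44 \right)} + \left(N{\left(89,a{\left(8 \right)} \right)} - 2075\right)\right) + 31943 = \left(\left(- \frac{10}{21} - \frac{160}{-23 + 44}\right) + \left(\left(116 - 1638\right) - 2075\right)\right) + 31943 = \left(\left(- \frac{10}{21} - \frac{160}{21}\right) + \left(\left(116 - 1638\right) - 2075\right)\right) + 31943 = \left(\left(- \frac{10}{21} - \frac{160}{21}\right) - 3597\right) + 31943 = \left(- \frac{170}{21} - 3597\right) + 31943 = - \frac{75707}{21} + 31943 = \frac{595096}{21}$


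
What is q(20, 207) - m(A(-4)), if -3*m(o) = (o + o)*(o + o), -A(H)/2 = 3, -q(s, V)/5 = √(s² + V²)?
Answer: 48 - 5*√43249 ≈ -991.82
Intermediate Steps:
q(s, V) = -5*√(V² + s²) (q(s, V) = -5*√(s² + V²) = -5*√(V² + s²))
A(H) = -6 (A(H) = -2*3 = -6)
m(o) = -4*o²/3 (m(o) = -(o + o)*(o + o)/3 = -2*o*2*o/3 = -4*o²/3)
q(20, 207) - m(A(-4)) = -5*√(207² + 20²) - (-4)*(-6)²/3 = -5*√(42849 + 400) - (-4)*36/3 = -5*√43249 - 1*(-48) = -5*√43249 + 48 = 48 - 5*√43249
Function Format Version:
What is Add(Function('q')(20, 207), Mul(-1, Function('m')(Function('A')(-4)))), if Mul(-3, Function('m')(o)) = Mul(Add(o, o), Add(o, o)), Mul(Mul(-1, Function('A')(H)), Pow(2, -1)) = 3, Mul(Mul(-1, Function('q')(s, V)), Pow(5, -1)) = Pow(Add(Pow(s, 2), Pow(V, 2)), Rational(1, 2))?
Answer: Add(48, Mul(-5, Pow(43249, Rational(1, 2)))) ≈ -991.82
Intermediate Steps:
Function('q')(s, V) = Mul(-5, Pow(Add(Pow(V, 2), Pow(s, 2)), Rational(1, 2))) (Function('q')(s, V) = Mul(-5, Pow(Add(Pow(s, 2), Pow(V, 2)), Rational(1, 2))) = Mul(-5, Pow(Add(Pow(V, 2), Pow(s, 2)), Rational(1, 2))))
Function('A')(H) = -6 (Function('A')(H) = Mul(-2, 3) = -6)
Function('m')(o) = Mul(Rational(-4, 3), Pow(o, 2)) (Function('m')(o) = Mul(Rational(-1, 3), Mul(Add(o, o), Add(o, o))) = Mul(Rational(-1, 3), Mul(Mul(2, o), Mul(2, o))) = Mul(Rational(-1, 3), Mul(4, Pow(o, 2))) = Mul(Rational(-4, 3), Pow(o, 2)))
Add(Function('q')(20, 207), Mul(-1, Function('m')(Function('A')(-4)))) = Add(Mul(-5, Pow(Add(Pow(207, 2), Pow(20, 2)), Rational(1, 2))), Mul(-1, Mul(Rational(-4, 3), Pow(-6, 2)))) = Add(Mul(-5, Pow(Add(42849, 400), Rational(1, 2))), Mul(-1, Mul(Rational(-4, 3), 36))) = Add(Mul(-5, Pow(43249, Rational(1, 2))), Mul(-1, -48)) = Add(Mul(-5, Pow(43249, Rational(1, 2))), 48) = Add(48, Mul(-5, Pow(43249, Rational(1, 2))))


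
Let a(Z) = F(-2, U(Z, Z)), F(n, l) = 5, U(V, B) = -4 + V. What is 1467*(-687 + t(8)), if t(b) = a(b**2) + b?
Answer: -988758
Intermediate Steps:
a(Z) = 5
t(b) = 5 + b
1467*(-687 + t(8)) = 1467*(-687 + (5 + 8)) = 1467*(-687 + 13) = 1467*(-674) = -988758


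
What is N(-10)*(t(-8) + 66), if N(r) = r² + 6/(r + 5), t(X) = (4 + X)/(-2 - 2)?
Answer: 33098/5 ≈ 6619.6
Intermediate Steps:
t(X) = -1 - X/4 (t(X) = (4 + X)/(-4) = (4 + X)*(-¼) = -1 - X/4)
N(r) = r² + 6/(5 + r)
N(-10)*(t(-8) + 66) = ((6 + (-10)³ + 5*(-10)²)/(5 - 10))*((-1 - ¼*(-8)) + 66) = ((6 - 1000 + 5*100)/(-5))*((-1 + 2) + 66) = (-(6 - 1000 + 500)/5)*(1 + 66) = -⅕*(-494)*67 = (494/5)*67 = 33098/5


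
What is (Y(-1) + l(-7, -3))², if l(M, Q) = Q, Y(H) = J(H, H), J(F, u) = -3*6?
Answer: 441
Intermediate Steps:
J(F, u) = -18
Y(H) = -18
(Y(-1) + l(-7, -3))² = (-18 - 3)² = (-21)² = 441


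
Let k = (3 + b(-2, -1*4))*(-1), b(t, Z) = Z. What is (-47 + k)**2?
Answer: 2116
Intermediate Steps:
k = 1 (k = (3 - 1*4)*(-1) = (3 - 4)*(-1) = -1*(-1) = 1)
(-47 + k)**2 = (-47 + 1)**2 = (-46)**2 = 2116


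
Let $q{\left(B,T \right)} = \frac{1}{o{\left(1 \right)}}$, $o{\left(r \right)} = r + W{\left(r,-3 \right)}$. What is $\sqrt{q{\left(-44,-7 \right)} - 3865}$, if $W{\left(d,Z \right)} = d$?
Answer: $\frac{i \sqrt{15458}}{2} \approx 62.165 i$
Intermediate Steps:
$o{\left(r \right)} = 2 r$ ($o{\left(r \right)} = r + r = 2 r$)
$q{\left(B,T \right)} = \frac{1}{2}$ ($q{\left(B,T \right)} = \frac{1}{2 \cdot 1} = \frac{1}{2}$)
$\sqrt{q{\left(-44,-7 \right)} - 3865} = \sqrt{\frac{1}{2} - 3865} = \sqrt{- \frac{7729}{2}} = \frac{i \sqrt{15458}}{2}$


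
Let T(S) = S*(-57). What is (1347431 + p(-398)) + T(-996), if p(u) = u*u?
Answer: 1562607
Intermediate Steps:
T(S) = -57*S
p(u) = u**2
(1347431 + p(-398)) + T(-996) = (1347431 + (-398)**2) - 57*(-996) = (1347431 + 158404) + 56772 = 1505835 + 56772 = 1562607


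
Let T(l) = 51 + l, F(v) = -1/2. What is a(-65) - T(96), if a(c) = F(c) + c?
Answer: -425/2 ≈ -212.50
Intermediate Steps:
F(v) = -½ (F(v) = -1*½ = -½)
a(c) = -½ + c
a(-65) - T(96) = (-½ - 65) - (51 + 96) = -131/2 - 1*147 = -131/2 - 147 = -425/2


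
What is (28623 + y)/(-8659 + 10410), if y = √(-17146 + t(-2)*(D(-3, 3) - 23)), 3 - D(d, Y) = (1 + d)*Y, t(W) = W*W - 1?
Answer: 28623/1751 + 2*I*√4297/1751 ≈ 16.347 + 0.074873*I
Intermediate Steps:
t(W) = -1 + W² (t(W) = W² - 1 = -1 + W²)
D(d, Y) = 3 - Y*(1 + d) (D(d, Y) = 3 - (1 + d)*Y = 3 - Y*(1 + d))
y = 2*I*√4297 (y = √(-17146 + (-1 + (-2)²)*((3 - 1*3 - 1*3*(-3)) - 23)) = √(-17146 + (-1 + 4)*((3 - 3 + 9) - 23)) = √(-17146 + 3*(9 - 23)) = √(-17146 + 3*(-14)) = √(-17146 - 42) = √(-17188) = 2*I*√4297 ≈ 131.1*I)
(28623 + y)/(-8659 + 10410) = (28623 + 2*I*√4297)/(-8659 + 10410) = (28623 + 2*I*√4297)/1751 = (28623 + 2*I*√4297)*(1/1751) = 28623/1751 + 2*I*√4297/1751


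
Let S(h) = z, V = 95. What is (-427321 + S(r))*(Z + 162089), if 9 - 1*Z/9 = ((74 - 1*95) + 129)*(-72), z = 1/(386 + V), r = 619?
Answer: -3670558321200/37 ≈ -9.9204e+10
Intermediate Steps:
z = 1/481 (z = 1/(386 + 95) = 1/481 ≈ 0.0020790)
S(h) = 1/481
Z = 70065 (Z = 81 - 9*((74 - 1*95) + 129)*(-72) = 81 - 9*((74 - 95) + 129)*(-72) = 81 - 9*(-21 + 129)*(-72) = 81 - 972*(-72) = 81 - 9*(-7776) = 81 + 69984 = 70065)
(-427321 + S(r))*(Z + 162089) = (-427321 + 1/481)*(70065 + 162089) = -205541400/481*232154 = -3670558321200/37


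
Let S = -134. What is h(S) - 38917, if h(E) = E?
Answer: -39051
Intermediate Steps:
h(S) - 38917 = -134 - 38917 = -39051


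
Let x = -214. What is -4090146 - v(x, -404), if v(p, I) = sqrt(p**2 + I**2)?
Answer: -4090146 - 2*sqrt(52253) ≈ -4.0906e+6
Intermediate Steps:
v(p, I) = sqrt(I**2 + p**2)
-4090146 - v(x, -404) = -4090146 - sqrt((-404)**2 + (-214)**2) = -4090146 - sqrt(163216 + 45796) = -4090146 - sqrt(209012) = -4090146 - 2*sqrt(52253)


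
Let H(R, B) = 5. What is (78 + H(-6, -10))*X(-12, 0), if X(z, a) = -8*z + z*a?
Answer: 7968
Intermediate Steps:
X(z, a) = -8*z + a*z
(78 + H(-6, -10))*X(-12, 0) = (78 + 5)*(-12*(-8 + 0)) = 83*(-12*(-8)) = 83*96 = 7968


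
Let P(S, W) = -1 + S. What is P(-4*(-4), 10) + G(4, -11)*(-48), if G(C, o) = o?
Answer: 543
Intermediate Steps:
P(-4*(-4), 10) + G(4, -11)*(-48) = (-1 - 4*(-4)) - 11*(-48) = (-1 + 16) + 528 = 15 + 528 = 543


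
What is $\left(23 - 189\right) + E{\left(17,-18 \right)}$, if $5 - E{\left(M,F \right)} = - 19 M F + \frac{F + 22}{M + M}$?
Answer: $- \frac{101577}{17} \approx -5975.1$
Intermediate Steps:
$E{\left(M,F \right)} = 5 + 19 F M - \frac{22 + F}{2 M}$ ($E{\left(M,F \right)} = 5 - \left(- 19 M F + \frac{F + 22}{M + M}\right) = 5 - \left(- 19 F M + \frac{22 + F}{2 M}\right) = 5 - \left(\frac{22 + F}{2 M} - 19 F M\right) = 5 + \left(19 F M - \frac{22 + F}{2 M}\right) = 5 + 19 F M - \frac{22 + F}{2 M}$)
$\left(23 - 189\right) + E{\left(17,-18 \right)} = \left(23 - 189\right) + \frac{-11 - -9 + 17 \left(5 + 19 \left(-18\right) 17\right)}{17} = -166 + \frac{-11 + 9 + 17 \left(5 - 5814\right)}{17} = -166 + \frac{-11 + 9 + 17 \left(-5809\right)}{17} = -166 + \frac{-11 + 9 - 98753}{17} = -166 + \frac{1}{17} \left(-98755\right) = -166 - \frac{98755}{17} = - \frac{101577}{17}$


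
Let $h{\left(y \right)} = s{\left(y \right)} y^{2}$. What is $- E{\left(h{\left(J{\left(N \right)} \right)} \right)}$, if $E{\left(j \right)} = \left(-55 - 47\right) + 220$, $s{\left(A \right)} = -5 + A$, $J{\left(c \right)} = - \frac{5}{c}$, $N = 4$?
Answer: $-118$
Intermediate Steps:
$h{\left(y \right)} = y^{2} \left(-5 + y\right)$ ($h{\left(y \right)} = \left(-5 + y\right) y^{2} = y^{2} \left(-5 + y\right)$)
$E{\left(j \right)} = 118$ ($E{\left(j \right)} = -102 + 220 = 118$)
$- E{\left(h{\left(J{\left(N \right)} \right)} \right)} = \left(-1\right) 118 = -118$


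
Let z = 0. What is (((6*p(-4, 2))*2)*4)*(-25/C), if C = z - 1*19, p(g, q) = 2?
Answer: 2400/19 ≈ 126.32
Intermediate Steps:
C = -19 (C = 0 - 1*19 = 0 - 19 = -19)
(((6*p(-4, 2))*2)*4)*(-25/C) = (((6*2)*2)*4)*(-25/(-19)) = ((12*2)*4)*(-25*(-1/19)) = (24*4)*(25/19) = 96*(25/19) = 2400/19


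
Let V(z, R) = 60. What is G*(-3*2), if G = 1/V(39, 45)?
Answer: -⅒ ≈ -0.10000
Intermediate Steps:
G = 1/60 ≈ 0.016667
G*(-3*2) = (-3*2)/60 = (1/60)*(-6) = -⅒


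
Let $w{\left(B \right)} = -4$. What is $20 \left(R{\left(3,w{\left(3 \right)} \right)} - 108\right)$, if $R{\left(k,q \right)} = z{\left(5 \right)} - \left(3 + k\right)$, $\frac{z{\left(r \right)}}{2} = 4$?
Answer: $-2120$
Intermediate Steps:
$z{\left(r \right)} = 8$ ($z{\left(r \right)} = 2 \cdot 4 = 8$)
$R{\left(k,q \right)} = 5 - k$ ($R{\left(k,q \right)} = 8 - \left(3 + k\right) = 5 - k$)
$20 \left(R{\left(3,w{\left(3 \right)} \right)} - 108\right) = 20 \left(\left(5 - 3\right) - 108\right) = 20 \left(2 - 108\right) = 20 \left(-106\right) = -2120$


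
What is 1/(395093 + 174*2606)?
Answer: 1/848537 ≈ 1.1785e-6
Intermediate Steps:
1/(395093 + 174*2606) = 1/(395093 + 453444) = 1/848537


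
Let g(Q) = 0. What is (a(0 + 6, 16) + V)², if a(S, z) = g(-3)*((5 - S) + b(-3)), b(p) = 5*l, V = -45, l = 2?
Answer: 2025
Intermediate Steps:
b(p) = 10 (b(p) = 5*2 = 10)
a(S, z) = 0 (a(S, z) = 0*((5 - S) + 10) = 0*(15 - S) = 0)
(a(0 + 6, 16) + V)² = (0 - 45)² = (-45)² = 2025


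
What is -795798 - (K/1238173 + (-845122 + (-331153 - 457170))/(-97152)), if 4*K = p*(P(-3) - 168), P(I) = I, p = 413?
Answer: -458035142091841/575554944 ≈ -7.9582e+5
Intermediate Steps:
K = -70623/4 (K = (413*(-3 - 168))/4 = (413*(-171))/4 = (¼)*(-70623) = -70623/4 ≈ -17656.)
-795798 - (K/1238173 + (-845122 + (-331153 - 457170))/(-97152)) = -795798 - (-70623/4/1238173 + (-845122 + (-331153 - 457170))/(-97152)) = -795798 - (-70623/4*1/1238173 + (-845122 - 788323)*(-1/97152)) = -795798 - (-3717/260668 - 1633445*(-1/97152)) = -795798 - (-3717/260668 + 148495/8832) = -795798 - 1*9668766529/575554944 = -795798 - 9668766529/575554944 = -458035142091841/575554944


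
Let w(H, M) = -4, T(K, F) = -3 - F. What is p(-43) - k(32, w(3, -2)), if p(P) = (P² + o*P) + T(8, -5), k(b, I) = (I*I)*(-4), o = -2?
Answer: 2001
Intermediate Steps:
k(b, I) = -4*I² (k(b, I) = I²*(-4) = -4*I²)
p(P) = 2 + P² - 2*P (p(P) = (P² - 2*P) + (-3 - 1*(-5)) = (P² - 2*P) + (-3 + 5) = (P² - 2*P) + 2 = 2 + P² - 2*P)
p(-43) - k(32, w(3, -2)) = (2 + (-43)² - 2*(-43)) - (-4)*(-4)² = (2 + 1849 + 86) - (-4)*16 = 1937 - 1*(-64) = 1937 + 64 = 2001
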